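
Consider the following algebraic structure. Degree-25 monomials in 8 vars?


C(d+n-1,n-1)=C(32,7)=3365856


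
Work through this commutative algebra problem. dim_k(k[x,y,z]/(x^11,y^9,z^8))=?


Basis: x^iy^jz^k, i<11,j<9,k<8
11*9*8=792


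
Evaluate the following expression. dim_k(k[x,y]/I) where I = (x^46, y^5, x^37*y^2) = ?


k[x,y]/I, I = (x^46, y^5, x^37*y^2)
Rect: 46x5=230. Corner: (46-37)x(5-2)=27.
dim = 230-27 = 203


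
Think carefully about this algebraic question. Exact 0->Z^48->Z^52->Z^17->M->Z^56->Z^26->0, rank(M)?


Alt sum=0:
(-1)^0*48 + (-1)^1*52 + (-1)^2*17 + (-1)^3*? + (-1)^4*56 + (-1)^5*26=0
rank(M)=43


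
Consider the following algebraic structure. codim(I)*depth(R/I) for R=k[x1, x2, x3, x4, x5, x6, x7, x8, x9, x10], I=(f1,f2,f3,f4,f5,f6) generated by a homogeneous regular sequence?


codim=6, depth=dim(R/I)=10-6=4
Product=6*4=24


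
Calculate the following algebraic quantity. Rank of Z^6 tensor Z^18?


rank(M(x)N) = rank(M)*rank(N)
6*18 = 108


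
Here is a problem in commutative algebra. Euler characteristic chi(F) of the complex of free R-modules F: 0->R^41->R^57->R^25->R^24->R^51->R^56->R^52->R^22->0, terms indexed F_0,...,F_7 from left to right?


chi = sum (-1)^i * rank:
(-1)^0*41=41
(-1)^1*57=-57
(-1)^2*25=25
(-1)^3*24=-24
(-1)^4*51=51
(-1)^5*56=-56
(-1)^6*52=52
(-1)^7*22=-22
chi=10


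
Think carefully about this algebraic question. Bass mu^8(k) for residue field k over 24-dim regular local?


C(n,i)=C(24,8)=735471


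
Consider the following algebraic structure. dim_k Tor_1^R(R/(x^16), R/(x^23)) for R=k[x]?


Tor_1(R/I,R/J)=(I cap J)/IJ=(x^23)/(x^39)
dim=39-23=min(16,23)=16


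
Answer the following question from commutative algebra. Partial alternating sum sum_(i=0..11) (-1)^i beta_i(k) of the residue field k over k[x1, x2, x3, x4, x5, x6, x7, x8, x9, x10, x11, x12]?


Koszul resolution: beta_i(k)=C(n,i), n=12
sum_(i=0..p) (-1)^i C(n,i) = (-1)^p C(n-1,p)
(-1)^11*C(11,11) = (-1)^11*1 = -1


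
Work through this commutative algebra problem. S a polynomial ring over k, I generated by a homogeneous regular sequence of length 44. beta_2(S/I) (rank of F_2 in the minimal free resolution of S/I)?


Regular sequence => Koszul complex is the minimal free resolution.
Syz_1 minimally generated by Koszul relations f_i*e_j - f_j*e_i (i<j): mu(Syz_1) = beta_2 = C(m,2) = m(m-1)/2
m=44
44*43/2 = 946


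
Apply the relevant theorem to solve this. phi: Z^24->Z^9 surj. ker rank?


rank(ker) = 24-9 = 15


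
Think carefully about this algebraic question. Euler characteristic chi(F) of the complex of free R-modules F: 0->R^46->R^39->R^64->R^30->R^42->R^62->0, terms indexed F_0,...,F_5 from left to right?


chi = sum (-1)^i * rank:
(-1)^0*46=46
(-1)^1*39=-39
(-1)^2*64=64
(-1)^3*30=-30
(-1)^4*42=42
(-1)^5*62=-62
chi=21


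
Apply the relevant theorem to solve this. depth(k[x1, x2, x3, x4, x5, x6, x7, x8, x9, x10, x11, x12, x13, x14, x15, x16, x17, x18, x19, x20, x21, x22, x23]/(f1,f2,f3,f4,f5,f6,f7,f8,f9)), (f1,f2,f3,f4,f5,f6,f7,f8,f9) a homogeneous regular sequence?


depth(R)=23
depth(R/I)=23-9=14


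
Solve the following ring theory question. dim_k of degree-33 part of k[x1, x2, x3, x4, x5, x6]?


C(d+n-1,n-1)=C(38,5)=501942


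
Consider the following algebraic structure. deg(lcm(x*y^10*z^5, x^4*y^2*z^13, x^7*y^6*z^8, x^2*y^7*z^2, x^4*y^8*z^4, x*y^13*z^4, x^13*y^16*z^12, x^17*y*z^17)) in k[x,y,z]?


lcm = componentwise max:
x: max(1,4,7,2,4,1,13,17)=17
y: max(10,2,6,7,8,13,16,1)=16
z: max(5,13,8,2,4,4,12,17)=17
Total=17+16+17=50


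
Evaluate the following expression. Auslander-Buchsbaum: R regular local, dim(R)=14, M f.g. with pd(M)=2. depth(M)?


pd+depth=depth(R)=14
depth=14-2=12


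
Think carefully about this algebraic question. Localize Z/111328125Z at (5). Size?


5-primary part: 111328125=5^9*57
Size=5^9=1953125


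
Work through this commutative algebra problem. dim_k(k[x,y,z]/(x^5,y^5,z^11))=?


Basis: x^iy^jz^k, i<5,j<5,k<11
5*5*11=275


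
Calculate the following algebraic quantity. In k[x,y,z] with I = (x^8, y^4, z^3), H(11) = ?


Need i<8, j<4, k<3 with i+j+k=11.
For each i, j ranges over max(0,11-i-2)..min(3,11-i):
  i=0: j in [9,3] -> 0
  i=1: j in [8,3] -> 0
  i=2: j in [7,3] -> 0
  i=3: j in [6,3] -> 0
  i=4: j in [5,3] -> 0
  i=5: j in [4,3] -> 0
  i=6: j in [3,3] -> 1
  i=7: j in [2,3] -> 2
H(11) = 0+0+0+0+0+0+1+2 = 3


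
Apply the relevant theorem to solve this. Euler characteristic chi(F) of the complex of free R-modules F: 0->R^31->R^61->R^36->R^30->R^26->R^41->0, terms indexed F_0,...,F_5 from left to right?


chi = sum (-1)^i * rank:
(-1)^0*31=31
(-1)^1*61=-61
(-1)^2*36=36
(-1)^3*30=-30
(-1)^4*26=26
(-1)^5*41=-41
chi=-39


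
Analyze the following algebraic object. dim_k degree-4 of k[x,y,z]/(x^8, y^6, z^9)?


Need i<8, j<6, k<9 with i+j+k=4.
For each i, j ranges over max(0,4-i-8)..min(5,4-i):
  i=0: j in [0,4] -> 5
  i=1: j in [0,3] -> 4
  i=2: j in [0,2] -> 3
  i=3: j in [0,1] -> 2
  i=4: j in [0,0] -> 1
H(4) = 5+4+3+2+1 = 15


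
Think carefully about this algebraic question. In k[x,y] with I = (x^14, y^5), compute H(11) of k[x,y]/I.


k[x,y], I = (x^14, y^5), d = 11
Need i < 14 and d-i < 5.
Range: 7 <= i <= 11.
H(11) = 5


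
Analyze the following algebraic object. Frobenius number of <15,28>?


gcd(15,28)=1 => F=ab-a-b=15*28-15-28=420-43=377


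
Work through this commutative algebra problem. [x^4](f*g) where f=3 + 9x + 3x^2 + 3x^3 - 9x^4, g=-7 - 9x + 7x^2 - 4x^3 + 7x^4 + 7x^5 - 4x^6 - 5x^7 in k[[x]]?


[x^4] = sum a_i*b_j, i+j=4
  3*7=21
  9*-4=-36
  3*7=21
  3*-9=-27
  -9*-7=63
Sum=42


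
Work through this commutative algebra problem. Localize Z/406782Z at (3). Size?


3-primary part: 406782=3^8*62
Size=3^8=6561


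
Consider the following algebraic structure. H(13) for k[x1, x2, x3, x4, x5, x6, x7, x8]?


C(d+n-1,n-1)=C(20,7)=77520


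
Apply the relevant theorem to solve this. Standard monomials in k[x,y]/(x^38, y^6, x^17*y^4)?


k[x,y]/I, I = (x^38, y^6, x^17*y^4)
Rect: 38x6=228. Corner: (38-17)x(6-4)=42.
dim = 228-42 = 186


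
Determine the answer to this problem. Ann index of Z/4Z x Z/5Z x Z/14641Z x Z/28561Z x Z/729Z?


Exponent = lcm of the cyclic orders; pairwise coprime => product.
2^2*5^1*11^4*13^4*3^6=4*5*14641*28561*729=6096796142580


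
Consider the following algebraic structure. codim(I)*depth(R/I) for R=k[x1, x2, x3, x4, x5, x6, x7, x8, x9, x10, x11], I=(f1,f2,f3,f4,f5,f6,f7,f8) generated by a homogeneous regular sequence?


codim=8, depth=dim(R/I)=11-8=3
Product=8*3=24


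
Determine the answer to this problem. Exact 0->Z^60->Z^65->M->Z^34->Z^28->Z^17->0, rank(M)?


Alt sum=0:
(-1)^0*60 + (-1)^1*65 + (-1)^2*? + (-1)^3*34 + (-1)^4*28 + (-1)^5*17=0
rank(M)=28


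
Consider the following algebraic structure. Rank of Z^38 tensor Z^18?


rank(M(x)N) = rank(M)*rank(N)
38*18 = 684


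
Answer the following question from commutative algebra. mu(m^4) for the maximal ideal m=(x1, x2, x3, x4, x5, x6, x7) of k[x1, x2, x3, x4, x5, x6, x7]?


Graded Nakayama: mu(m^d) = dim_k (m^d/m^(d+1)) = #degree-4 monomials in 7 vars
C(n+d-1,d)=C(10,4)=210


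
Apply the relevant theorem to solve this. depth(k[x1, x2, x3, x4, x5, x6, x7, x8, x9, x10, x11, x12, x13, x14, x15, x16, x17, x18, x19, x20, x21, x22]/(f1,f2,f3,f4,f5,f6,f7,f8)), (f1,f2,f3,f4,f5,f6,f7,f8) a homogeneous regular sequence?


depth(R)=22
depth(R/I)=22-8=14


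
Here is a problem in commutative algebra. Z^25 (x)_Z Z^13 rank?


rank(M(x)N) = rank(M)*rank(N)
25*13 = 325


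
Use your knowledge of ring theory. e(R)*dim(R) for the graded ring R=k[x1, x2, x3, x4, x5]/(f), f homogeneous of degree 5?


e(R)=deg(f)=5, dim(R)=5-1=4
e*dim=5*4=20


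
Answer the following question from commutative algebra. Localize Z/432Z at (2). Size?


2-primary part: 432=2^4*27
Size=2^4=16


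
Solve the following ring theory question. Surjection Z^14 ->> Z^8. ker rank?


rank(ker) = 14-8 = 6


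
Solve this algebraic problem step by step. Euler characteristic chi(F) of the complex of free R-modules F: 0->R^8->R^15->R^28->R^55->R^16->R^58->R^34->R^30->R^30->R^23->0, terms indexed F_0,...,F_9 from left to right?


chi = sum (-1)^i * rank:
(-1)^0*8=8
(-1)^1*15=-15
(-1)^2*28=28
(-1)^3*55=-55
(-1)^4*16=16
(-1)^5*58=-58
(-1)^6*34=34
(-1)^7*30=-30
(-1)^8*30=30
(-1)^9*23=-23
chi=-65


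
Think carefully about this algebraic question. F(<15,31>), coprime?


gcd(15,31)=1 => F=ab-a-b=15*31-15-31=465-46=419


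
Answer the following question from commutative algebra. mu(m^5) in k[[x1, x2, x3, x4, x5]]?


C(n+d-1,d)=C(9,5)=126


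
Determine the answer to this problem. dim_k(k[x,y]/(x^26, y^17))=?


Basis: x^i*y^j, i<26, j<17
26*17=442


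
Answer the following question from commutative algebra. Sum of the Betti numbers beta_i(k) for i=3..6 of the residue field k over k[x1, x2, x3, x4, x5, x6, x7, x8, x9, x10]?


Koszul resolution: beta_i(k)=C(n,i), n=10
C(10,3)=120, C(10,4)=210, C(10,5)=252, C(10,6)=210
Sum=792


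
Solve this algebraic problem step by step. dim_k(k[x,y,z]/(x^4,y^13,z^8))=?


Basis: x^iy^jz^k, i<4,j<13,k<8
4*13*8=416


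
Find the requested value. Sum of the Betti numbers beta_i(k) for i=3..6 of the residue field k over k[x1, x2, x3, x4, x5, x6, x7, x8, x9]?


Koszul resolution: beta_i(k)=C(n,i), n=9
C(9,3)=84, C(9,4)=126, C(9,5)=126, C(9,6)=84
Sum=420


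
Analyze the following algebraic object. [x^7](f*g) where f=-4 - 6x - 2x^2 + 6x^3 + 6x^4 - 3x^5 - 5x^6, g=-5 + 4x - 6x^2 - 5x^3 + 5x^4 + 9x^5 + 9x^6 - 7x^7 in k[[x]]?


[x^7] = sum a_i*b_j, i+j=7
  -4*-7=28
  -6*9=-54
  -2*9=-18
  6*5=30
  6*-5=-30
  -3*-6=18
  -5*4=-20
Sum=-46


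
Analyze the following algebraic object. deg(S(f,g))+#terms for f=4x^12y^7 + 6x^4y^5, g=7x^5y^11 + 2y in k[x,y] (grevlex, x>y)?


LT(f)=4x^12y^7, LT(g)=7x^5y^11
lcm(LM)=x^12y^11
S(f,g) (scaled by 28 to clear denominators) = 7y^4*f - 4x^7*g = 42x^4y^9 - 8x^7y
2 terms, deg 13.
13+2=15


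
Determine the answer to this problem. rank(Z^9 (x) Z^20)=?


rank(M(x)N) = rank(M)*rank(N)
9*20 = 180


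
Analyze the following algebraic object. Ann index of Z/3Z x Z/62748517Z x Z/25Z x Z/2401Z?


Exponent = lcm of the cyclic orders; pairwise coprime => product.
3^1*13^7*5^2*7^4=3*62748517*25*2401=11299439198775


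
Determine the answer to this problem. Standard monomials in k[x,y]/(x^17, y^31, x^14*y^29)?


k[x,y]/I, I = (x^17, y^31, x^14*y^29)
Rect: 17x31=527. Corner: (17-14)x(31-29)=6.
dim = 527-6 = 521


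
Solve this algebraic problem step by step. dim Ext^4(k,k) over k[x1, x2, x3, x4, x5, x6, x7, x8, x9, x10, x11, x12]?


C(n,i)=C(12,4)=495


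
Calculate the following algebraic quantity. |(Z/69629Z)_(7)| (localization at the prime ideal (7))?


7-primary part: 69629=7^4*29
Size=7^4=2401


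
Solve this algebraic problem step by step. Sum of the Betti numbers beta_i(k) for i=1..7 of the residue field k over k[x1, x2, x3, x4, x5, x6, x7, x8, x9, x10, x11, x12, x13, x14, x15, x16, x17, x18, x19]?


Koszul resolution: beta_i(k)=C(n,i), n=19
C(19,1)=19, C(19,2)=171, C(19,3)=969, C(19,4)=3876, C(19,5)=11628, C(19,6)=27132, C(19,7)=50388
Sum=94183


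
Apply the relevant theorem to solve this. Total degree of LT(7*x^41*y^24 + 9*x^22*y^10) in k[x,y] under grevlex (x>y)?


LT: 7*x^41*y^24
deg_x=41, deg_y=24
Total=41+24=65


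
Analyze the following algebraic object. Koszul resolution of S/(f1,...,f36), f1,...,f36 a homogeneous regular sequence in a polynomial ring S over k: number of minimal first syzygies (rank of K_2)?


Regular sequence => Koszul complex is the minimal free resolution.
Syz_1 minimally generated by Koszul relations f_i*e_j - f_j*e_i (i<j): mu(Syz_1) = beta_2 = C(m,2) = m(m-1)/2
m=36
36*35/2 = 630


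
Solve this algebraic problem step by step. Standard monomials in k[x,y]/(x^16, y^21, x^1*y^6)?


k[x,y]/I, I = (x^16, y^21, x^1*y^6)
Rect: 16x21=336. Corner: (16-1)x(21-6)=225.
dim = 336-225 = 111


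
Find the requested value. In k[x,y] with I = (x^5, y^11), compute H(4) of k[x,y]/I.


k[x,y], I = (x^5, y^11), d = 4
Need i < 5 and d-i < 11.
Range: 0 <= i <= 4.
H(4) = 5


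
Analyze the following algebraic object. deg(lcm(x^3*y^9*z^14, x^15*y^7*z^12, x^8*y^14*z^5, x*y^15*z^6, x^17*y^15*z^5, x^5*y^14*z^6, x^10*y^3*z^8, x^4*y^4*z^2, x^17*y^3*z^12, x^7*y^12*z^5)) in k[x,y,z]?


lcm = componentwise max:
x: max(3,15,8,1,17,5,10,4,17,7)=17
y: max(9,7,14,15,15,14,3,4,3,12)=15
z: max(14,12,5,6,5,6,8,2,12,5)=14
Total=17+15+14=46


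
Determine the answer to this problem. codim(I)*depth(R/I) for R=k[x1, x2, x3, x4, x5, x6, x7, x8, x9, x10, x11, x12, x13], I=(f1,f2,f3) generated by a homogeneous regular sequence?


codim=3, depth=dim(R/I)=13-3=10
Product=3*10=30


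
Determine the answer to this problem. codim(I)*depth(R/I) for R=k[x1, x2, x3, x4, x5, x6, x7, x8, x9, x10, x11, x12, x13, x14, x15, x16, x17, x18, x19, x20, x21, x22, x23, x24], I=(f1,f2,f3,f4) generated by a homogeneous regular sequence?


codim=4, depth=dim(R/I)=24-4=20
Product=4*20=80


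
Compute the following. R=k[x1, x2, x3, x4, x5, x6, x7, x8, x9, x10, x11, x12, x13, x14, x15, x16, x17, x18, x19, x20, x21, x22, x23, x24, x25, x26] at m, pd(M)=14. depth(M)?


pd+depth=depth(R)=26
depth=26-14=12


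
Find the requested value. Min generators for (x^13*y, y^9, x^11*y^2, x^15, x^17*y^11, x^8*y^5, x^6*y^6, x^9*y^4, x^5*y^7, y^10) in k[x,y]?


Remove redundant (divisible by others).
y^10 redundant.
x^17*y^11 redundant.
Min: x^15, x^13*y, x^11*y^2, x^9*y^4, x^8*y^5, x^6*y^6, x^5*y^7, y^9
Count=8


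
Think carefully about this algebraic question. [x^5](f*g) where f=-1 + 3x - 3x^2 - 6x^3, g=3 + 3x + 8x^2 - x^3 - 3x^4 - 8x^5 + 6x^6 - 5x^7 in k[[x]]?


[x^5] = sum a_i*b_j, i+j=5
  -1*-8=8
  3*-3=-9
  -3*-1=3
  -6*8=-48
Sum=-46


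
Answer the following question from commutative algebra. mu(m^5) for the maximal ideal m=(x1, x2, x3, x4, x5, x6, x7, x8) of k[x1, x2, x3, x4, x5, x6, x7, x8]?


Graded Nakayama: mu(m^d) = dim_k (m^d/m^(d+1)) = #degree-5 monomials in 8 vars
C(n+d-1,d)=C(12,5)=792


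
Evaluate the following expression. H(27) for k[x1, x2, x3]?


C(d+n-1,n-1)=C(29,2)=406


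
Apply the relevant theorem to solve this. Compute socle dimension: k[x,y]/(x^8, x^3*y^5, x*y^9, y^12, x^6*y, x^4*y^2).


Socle = ann(m) = span of standard monomials u with x*u, y*u in I (staircase corners).
Minimal generators: x^8, x^6*y, x^4*y^2, x^3*y^5, x*y^9, y^12
Corners: y^11, x^2y^8, x^3y^4, x^5y, x^7
Socle dim=5


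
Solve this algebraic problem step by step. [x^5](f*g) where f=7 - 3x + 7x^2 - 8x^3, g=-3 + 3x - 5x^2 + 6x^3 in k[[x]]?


[x^5] = sum a_i*b_j, i+j=5
  7*6=42
  -8*-5=40
Sum=82


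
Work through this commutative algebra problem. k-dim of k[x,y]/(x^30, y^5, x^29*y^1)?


k[x,y]/I, I = (x^30, y^5, x^29*y^1)
Rect: 30x5=150. Corner: (30-29)x(5-1)=4.
dim = 150-4 = 146


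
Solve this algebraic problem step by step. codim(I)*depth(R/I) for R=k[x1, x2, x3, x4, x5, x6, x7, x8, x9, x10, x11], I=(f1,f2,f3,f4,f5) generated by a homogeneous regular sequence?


codim=5, depth=dim(R/I)=11-5=6
Product=5*6=30


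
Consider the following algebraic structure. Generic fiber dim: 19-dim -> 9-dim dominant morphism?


dim(fiber)=dim(X)-dim(Y)=19-9=10


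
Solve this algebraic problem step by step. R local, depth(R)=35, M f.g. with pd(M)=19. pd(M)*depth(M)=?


pd+depth=35
depth=35-19=16
pd*depth=19*16=304


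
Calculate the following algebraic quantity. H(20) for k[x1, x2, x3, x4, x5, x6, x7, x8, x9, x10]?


C(d+n-1,n-1)=C(29,9)=10015005


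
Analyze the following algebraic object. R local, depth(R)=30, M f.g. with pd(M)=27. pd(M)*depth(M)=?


pd+depth=30
depth=30-27=3
pd*depth=27*3=81


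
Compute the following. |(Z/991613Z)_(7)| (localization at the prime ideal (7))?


7-primary part: 991613=7^5*59
Size=7^5=16807


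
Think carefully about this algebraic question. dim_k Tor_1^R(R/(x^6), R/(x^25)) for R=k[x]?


Tor_1(R/I,R/J)=(I cap J)/IJ=(x^25)/(x^31)
dim=31-25=min(6,25)=6


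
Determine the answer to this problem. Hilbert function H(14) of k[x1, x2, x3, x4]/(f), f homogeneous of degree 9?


C(17,3)-C(8,3)=680-56=624


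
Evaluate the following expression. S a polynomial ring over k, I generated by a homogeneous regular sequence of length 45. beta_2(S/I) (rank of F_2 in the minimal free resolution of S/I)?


Regular sequence => Koszul complex is the minimal free resolution.
Syz_1 minimally generated by Koszul relations f_i*e_j - f_j*e_i (i<j): mu(Syz_1) = beta_2 = C(m,2) = m(m-1)/2
m=45
45*44/2 = 990


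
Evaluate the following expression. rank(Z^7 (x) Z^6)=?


rank(M(x)N) = rank(M)*rank(N)
7*6 = 42


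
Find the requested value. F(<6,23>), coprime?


gcd(6,23)=1 => F=ab-a-b=6*23-6-23=138-29=109


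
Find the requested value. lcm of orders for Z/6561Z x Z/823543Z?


Exponent = lcm of the cyclic orders; pairwise coprime => product.
3^8*7^7=6561*823543=5403265623


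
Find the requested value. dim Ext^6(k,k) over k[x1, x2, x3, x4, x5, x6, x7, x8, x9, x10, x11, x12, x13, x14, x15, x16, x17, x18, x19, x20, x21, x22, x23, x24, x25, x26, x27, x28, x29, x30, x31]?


C(n,i)=C(31,6)=736281


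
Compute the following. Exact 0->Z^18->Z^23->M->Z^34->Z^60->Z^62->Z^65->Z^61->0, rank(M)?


Alt sum=0:
(-1)^0*18 + (-1)^1*23 + (-1)^2*? + (-1)^3*34 + (-1)^4*60 + (-1)^5*62 + (-1)^6*65 + (-1)^7*61=0
rank(M)=37


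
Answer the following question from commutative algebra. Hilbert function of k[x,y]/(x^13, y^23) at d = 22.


k[x,y], I = (x^13, y^23), d = 22
Need i < 13 and d-i < 23.
Range: 0 <= i <= 12.
H(22) = 13


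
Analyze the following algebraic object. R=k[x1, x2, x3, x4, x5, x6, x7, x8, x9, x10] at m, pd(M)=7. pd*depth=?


pd+depth=10
depth=10-7=3
pd*depth=7*3=21


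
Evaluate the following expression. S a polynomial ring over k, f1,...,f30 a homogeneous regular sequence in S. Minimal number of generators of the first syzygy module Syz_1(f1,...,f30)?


Regular sequence => Koszul complex is the minimal free resolution.
Syz_1 minimally generated by Koszul relations f_i*e_j - f_j*e_i (i<j): mu(Syz_1) = beta_2 = C(m,2) = m(m-1)/2
m=30
30*29/2 = 435


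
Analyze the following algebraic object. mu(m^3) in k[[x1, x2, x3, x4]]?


C(n+d-1,d)=C(6,3)=20


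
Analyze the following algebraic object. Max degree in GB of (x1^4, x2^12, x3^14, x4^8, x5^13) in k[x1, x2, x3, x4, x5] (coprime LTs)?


Pure powers, coprime LTs => already GB.
Degrees: 4, 12, 14, 8, 13
Max=14


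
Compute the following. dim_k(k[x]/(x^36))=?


Basis: 1,x,...,x^35
dim=36


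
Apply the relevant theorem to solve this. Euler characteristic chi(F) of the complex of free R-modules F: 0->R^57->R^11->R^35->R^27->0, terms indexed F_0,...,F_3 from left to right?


chi = sum (-1)^i * rank:
(-1)^0*57=57
(-1)^1*11=-11
(-1)^2*35=35
(-1)^3*27=-27
chi=54


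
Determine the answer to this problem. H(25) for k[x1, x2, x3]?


C(d+n-1,n-1)=C(27,2)=351


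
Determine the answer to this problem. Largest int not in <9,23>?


gcd(9,23)=1 => F=ab-a-b=9*23-9-23=207-32=175


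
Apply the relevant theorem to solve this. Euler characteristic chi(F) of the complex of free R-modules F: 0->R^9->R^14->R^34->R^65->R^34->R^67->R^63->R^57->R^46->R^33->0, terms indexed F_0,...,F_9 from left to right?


chi = sum (-1)^i * rank:
(-1)^0*9=9
(-1)^1*14=-14
(-1)^2*34=34
(-1)^3*65=-65
(-1)^4*34=34
(-1)^5*67=-67
(-1)^6*63=63
(-1)^7*57=-57
(-1)^8*46=46
(-1)^9*33=-33
chi=-50


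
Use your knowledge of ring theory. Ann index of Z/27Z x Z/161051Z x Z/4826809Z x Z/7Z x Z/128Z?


Exponent = lcm of the cyclic orders; pairwise coprime => product.
3^3*11^5*13^6*7^1*2^7=27*161051*4826809*7*128=18805951574137728


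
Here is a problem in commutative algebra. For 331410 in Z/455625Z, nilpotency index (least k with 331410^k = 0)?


331410^k mod 455625:
k=1: 331410
k=2: 81225
k=3: 452250
k=4: 50625
k=5: 151875
k=6: 0
First zero at k = 6


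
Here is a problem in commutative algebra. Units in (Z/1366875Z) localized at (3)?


Local ring = Z/2187Z.
phi(2187) = 3^6*(3-1) = 1458


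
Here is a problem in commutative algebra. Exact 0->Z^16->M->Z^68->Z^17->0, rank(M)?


Alt sum=0:
(-1)^0*16 + (-1)^1*? + (-1)^2*68 + (-1)^3*17=0
rank(M)=67


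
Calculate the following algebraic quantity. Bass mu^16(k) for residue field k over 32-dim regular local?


C(n,i)=C(32,16)=601080390


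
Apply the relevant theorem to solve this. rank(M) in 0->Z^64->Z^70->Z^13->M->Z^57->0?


Alt sum=0:
(-1)^0*64 + (-1)^1*70 + (-1)^2*13 + (-1)^3*? + (-1)^4*57=0
rank(M)=64


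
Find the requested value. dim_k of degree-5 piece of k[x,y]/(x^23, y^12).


k[x,y], I = (x^23, y^12), d = 5
Need i < 23 and d-i < 12.
Range: 0 <= i <= 5.
H(5) = 6


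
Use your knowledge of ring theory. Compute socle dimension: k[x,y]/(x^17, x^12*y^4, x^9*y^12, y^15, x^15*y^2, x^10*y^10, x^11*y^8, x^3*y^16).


Socle = ann(m) = span of standard monomials u with x*u, y*u in I (staircase corners).
Redundant generators: x^3*y^16
Minimal generators: x^17, x^15*y^2, x^12*y^4, x^11*y^8, x^10*y^10, x^9*y^12, y^15
Corners: x^8y^14, x^9y^11, x^10y^9, x^11y^7, x^14y^3, x^16y
Socle dim=6


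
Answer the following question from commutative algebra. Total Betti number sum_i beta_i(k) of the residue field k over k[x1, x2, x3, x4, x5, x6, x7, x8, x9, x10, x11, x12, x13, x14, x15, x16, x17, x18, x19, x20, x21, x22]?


Koszul resolution: beta_i(k)=C(n,i), n=22
sum_i C(22,i) = 2^22 = 4194304


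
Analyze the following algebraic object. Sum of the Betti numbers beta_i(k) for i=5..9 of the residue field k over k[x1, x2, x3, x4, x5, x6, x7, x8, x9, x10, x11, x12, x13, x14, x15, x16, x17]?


Koszul resolution: beta_i(k)=C(n,i), n=17
C(17,5)=6188, C(17,6)=12376, C(17,7)=19448, C(17,8)=24310, C(17,9)=24310
Sum=86632


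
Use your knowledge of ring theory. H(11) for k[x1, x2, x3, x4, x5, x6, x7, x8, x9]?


C(d+n-1,n-1)=C(19,8)=75582


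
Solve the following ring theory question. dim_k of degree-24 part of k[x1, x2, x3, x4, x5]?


C(d+n-1,n-1)=C(28,4)=20475


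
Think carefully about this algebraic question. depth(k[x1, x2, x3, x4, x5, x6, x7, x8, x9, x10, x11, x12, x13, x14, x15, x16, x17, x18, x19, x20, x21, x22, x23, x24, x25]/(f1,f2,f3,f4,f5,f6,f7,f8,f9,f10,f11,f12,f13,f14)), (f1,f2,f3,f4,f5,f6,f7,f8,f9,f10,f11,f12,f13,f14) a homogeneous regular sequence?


depth(R)=25
depth(R/I)=25-14=11


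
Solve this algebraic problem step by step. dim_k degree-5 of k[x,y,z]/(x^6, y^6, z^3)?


Need i<6, j<6, k<3 with i+j+k=5.
For each i, j ranges over max(0,5-i-2)..min(5,5-i):
  i=0: j in [3,5] -> 3
  i=1: j in [2,4] -> 3
  i=2: j in [1,3] -> 3
  i=3: j in [0,2] -> 3
  i=4: j in [0,1] -> 2
  i=5: j in [0,0] -> 1
H(5) = 3+3+3+3+2+1 = 15


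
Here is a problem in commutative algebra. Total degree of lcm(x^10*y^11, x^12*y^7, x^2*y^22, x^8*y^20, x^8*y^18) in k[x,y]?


lcm = componentwise max:
x: max(10,12,2,8,8)=12
y: max(11,7,22,20,18)=22
Total=12+22=34


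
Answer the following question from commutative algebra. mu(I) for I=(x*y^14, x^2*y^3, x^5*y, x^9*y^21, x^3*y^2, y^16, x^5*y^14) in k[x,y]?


Remove redundant (divisible by others).
x^9*y^21 redundant.
x^5*y^14 redundant.
Min: x^5*y, x^3*y^2, x^2*y^3, x*y^14, y^16
Count=5


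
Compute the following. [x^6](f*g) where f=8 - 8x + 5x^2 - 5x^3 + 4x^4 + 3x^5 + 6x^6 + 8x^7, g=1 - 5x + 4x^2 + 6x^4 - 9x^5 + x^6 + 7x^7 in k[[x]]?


[x^6] = sum a_i*b_j, i+j=6
  8*1=8
  -8*-9=72
  5*6=30
  4*4=16
  3*-5=-15
  6*1=6
Sum=117


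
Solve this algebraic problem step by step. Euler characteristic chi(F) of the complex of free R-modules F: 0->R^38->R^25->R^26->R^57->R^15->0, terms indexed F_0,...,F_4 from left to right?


chi = sum (-1)^i * rank:
(-1)^0*38=38
(-1)^1*25=-25
(-1)^2*26=26
(-1)^3*57=-57
(-1)^4*15=15
chi=-3


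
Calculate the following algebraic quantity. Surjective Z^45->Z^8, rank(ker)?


rank(ker) = 45-8 = 37


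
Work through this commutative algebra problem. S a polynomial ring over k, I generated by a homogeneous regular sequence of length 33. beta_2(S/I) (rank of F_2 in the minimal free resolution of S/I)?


Regular sequence => Koszul complex is the minimal free resolution.
Syz_1 minimally generated by Koszul relations f_i*e_j - f_j*e_i (i<j): mu(Syz_1) = beta_2 = C(m,2) = m(m-1)/2
m=33
33*32/2 = 528


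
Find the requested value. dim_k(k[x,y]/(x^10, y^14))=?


Basis: x^i*y^j, i<10, j<14
10*14=140


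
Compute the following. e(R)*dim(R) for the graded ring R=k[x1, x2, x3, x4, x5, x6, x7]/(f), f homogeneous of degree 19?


e(R)=deg(f)=19, dim(R)=7-1=6
e*dim=19*6=114


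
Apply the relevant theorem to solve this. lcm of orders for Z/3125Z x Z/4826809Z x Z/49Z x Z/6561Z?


Exponent = lcm of the cyclic orders; pairwise coprime => product.
5^5*13^6*7^2*3^8=3125*4826809*49*6561=4849268745628125


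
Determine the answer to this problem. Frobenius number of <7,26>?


gcd(7,26)=1 => F=ab-a-b=7*26-7-26=182-33=149


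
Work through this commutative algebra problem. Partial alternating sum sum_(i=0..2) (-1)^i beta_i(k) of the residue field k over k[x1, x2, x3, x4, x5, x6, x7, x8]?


Koszul resolution: beta_i(k)=C(n,i), n=8
sum_(i=0..p) (-1)^i C(n,i) = (-1)^p C(n-1,p)
(-1)^2*C(7,2) = (-1)^2*21 = 21


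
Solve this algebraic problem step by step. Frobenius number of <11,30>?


gcd(11,30)=1 => F=ab-a-b=11*30-11-30=330-41=289


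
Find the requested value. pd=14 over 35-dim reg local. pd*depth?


pd+depth=35
depth=35-14=21
pd*depth=14*21=294


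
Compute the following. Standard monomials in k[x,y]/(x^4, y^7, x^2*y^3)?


k[x,y]/I, I = (x^4, y^7, x^2*y^3)
Rect: 4x7=28. Corner: (4-2)x(7-3)=8.
dim = 28-8 = 20


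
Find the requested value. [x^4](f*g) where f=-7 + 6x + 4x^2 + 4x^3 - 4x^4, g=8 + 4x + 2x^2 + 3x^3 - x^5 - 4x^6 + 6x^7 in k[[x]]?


[x^4] = sum a_i*b_j, i+j=4
  6*3=18
  4*2=8
  4*4=16
  -4*8=-32
Sum=10


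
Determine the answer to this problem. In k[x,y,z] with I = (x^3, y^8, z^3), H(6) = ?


Need i<3, j<8, k<3 with i+j+k=6.
For each i, j ranges over max(0,6-i-2)..min(7,6-i):
  i=0: j in [4,6] -> 3
  i=1: j in [3,5] -> 3
  i=2: j in [2,4] -> 3
H(6) = 3+3+3 = 9


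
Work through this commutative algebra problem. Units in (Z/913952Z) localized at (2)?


Local ring = Z/32Z.
phi(32) = 2^4*(2-1) = 16


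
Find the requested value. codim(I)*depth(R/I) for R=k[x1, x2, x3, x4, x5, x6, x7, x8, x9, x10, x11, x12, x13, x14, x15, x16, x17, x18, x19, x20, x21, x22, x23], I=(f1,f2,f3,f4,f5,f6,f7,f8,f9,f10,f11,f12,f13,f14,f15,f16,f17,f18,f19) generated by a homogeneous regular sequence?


codim=19, depth=dim(R/I)=23-19=4
Product=19*4=76


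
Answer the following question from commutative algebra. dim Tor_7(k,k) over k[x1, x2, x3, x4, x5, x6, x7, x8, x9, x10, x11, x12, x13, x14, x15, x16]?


Koszul: C(n,i)=C(16,7)=11440


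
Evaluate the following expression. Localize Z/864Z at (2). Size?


2-primary part: 864=2^5*27
Size=2^5=32


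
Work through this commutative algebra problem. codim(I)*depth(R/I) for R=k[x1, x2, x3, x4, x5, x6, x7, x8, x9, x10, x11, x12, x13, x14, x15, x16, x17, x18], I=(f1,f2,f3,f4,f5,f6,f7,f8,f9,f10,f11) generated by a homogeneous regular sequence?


codim=11, depth=dim(R/I)=18-11=7
Product=11*7=77


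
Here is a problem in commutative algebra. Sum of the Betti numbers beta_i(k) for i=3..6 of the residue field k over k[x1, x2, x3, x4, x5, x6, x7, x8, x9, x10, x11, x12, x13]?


Koszul resolution: beta_i(k)=C(n,i), n=13
C(13,3)=286, C(13,4)=715, C(13,5)=1287, C(13,6)=1716
Sum=4004


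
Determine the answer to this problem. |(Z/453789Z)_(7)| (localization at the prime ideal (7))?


7-primary part: 453789=7^5*27
Size=7^5=16807


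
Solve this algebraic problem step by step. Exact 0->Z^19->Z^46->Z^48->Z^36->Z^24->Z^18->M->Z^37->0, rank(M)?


Alt sum=0:
(-1)^0*19 + (-1)^1*46 + (-1)^2*48 + (-1)^3*36 + (-1)^4*24 + (-1)^5*18 + (-1)^6*? + (-1)^7*37=0
rank(M)=46


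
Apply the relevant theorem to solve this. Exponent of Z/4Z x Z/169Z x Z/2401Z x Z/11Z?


Exponent = lcm of the cyclic orders; pairwise coprime => product.
2^2*13^2*7^4*11^1=4*169*2401*11=17853836


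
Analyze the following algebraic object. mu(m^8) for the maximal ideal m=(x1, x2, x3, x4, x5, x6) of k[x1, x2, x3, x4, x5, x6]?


Graded Nakayama: mu(m^d) = dim_k (m^d/m^(d+1)) = #degree-8 monomials in 6 vars
C(n+d-1,d)=C(13,8)=1287


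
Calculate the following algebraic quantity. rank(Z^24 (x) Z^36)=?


rank(M(x)N) = rank(M)*rank(N)
24*36 = 864


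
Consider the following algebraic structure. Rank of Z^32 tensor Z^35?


rank(M(x)N) = rank(M)*rank(N)
32*35 = 1120


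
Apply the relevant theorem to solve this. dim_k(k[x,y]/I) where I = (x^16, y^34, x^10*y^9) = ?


k[x,y]/I, I = (x^16, y^34, x^10*y^9)
Rect: 16x34=544. Corner: (16-10)x(34-9)=150.
dim = 544-150 = 394


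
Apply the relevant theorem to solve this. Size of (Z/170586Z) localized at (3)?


3-primary part: 170586=3^8*26
Size=3^8=6561


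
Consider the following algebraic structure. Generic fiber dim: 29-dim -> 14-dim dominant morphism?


dim(fiber)=dim(X)-dim(Y)=29-14=15


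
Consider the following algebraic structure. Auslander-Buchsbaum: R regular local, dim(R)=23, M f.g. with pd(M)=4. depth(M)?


pd+depth=depth(R)=23
depth=23-4=19


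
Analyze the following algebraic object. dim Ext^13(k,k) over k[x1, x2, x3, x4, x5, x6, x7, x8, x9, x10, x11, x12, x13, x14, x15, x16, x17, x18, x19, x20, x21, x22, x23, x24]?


C(n,i)=C(24,13)=2496144


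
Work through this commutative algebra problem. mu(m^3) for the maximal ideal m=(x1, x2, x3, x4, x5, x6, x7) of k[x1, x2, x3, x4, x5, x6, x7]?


Graded Nakayama: mu(m^d) = dim_k (m^d/m^(d+1)) = #degree-3 monomials in 7 vars
C(n+d-1,d)=C(9,3)=84


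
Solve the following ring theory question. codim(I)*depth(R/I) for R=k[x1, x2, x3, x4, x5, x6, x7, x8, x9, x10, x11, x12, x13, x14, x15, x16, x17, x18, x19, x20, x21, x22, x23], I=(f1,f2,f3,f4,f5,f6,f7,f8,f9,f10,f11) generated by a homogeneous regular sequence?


codim=11, depth=dim(R/I)=23-11=12
Product=11*12=132


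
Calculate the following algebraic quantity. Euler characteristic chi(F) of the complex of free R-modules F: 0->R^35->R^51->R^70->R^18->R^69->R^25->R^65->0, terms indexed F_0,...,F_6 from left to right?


chi = sum (-1)^i * rank:
(-1)^0*35=35
(-1)^1*51=-51
(-1)^2*70=70
(-1)^3*18=-18
(-1)^4*69=69
(-1)^5*25=-25
(-1)^6*65=65
chi=145


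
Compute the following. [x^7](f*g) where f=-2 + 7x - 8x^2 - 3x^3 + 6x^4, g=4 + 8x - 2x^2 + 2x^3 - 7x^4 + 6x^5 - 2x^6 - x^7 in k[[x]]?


[x^7] = sum a_i*b_j, i+j=7
  -2*-1=2
  7*-2=-14
  -8*6=-48
  -3*-7=21
  6*2=12
Sum=-27


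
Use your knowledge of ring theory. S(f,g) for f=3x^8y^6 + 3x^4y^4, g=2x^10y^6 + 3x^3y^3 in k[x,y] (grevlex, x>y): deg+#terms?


LT(f)=3x^8y^6, LT(g)=2x^10y^6
lcm(LM)=x^10y^6
S(f,g) (scaled by 6 to clear denominators) = 2x^2*f - 3*g = 6x^6y^4 - 9x^3y^3
2 terms, deg 10.
10+2=12


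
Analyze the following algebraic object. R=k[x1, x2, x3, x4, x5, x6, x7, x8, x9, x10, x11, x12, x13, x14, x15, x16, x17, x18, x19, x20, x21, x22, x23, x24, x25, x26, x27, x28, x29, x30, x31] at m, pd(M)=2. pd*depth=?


pd+depth=31
depth=31-2=29
pd*depth=2*29=58


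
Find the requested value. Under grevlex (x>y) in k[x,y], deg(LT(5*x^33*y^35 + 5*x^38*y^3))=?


LT: 5*x^33*y^35
deg_x=33, deg_y=35
Total=33+35=68


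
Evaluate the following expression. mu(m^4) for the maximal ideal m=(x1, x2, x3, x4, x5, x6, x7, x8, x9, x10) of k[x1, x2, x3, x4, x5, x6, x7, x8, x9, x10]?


Graded Nakayama: mu(m^d) = dim_k (m^d/m^(d+1)) = #degree-4 monomials in 10 vars
C(n+d-1,d)=C(13,4)=715


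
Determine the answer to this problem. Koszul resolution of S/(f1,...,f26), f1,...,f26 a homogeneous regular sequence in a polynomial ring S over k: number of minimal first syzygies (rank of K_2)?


Regular sequence => Koszul complex is the minimal free resolution.
Syz_1 minimally generated by Koszul relations f_i*e_j - f_j*e_i (i<j): mu(Syz_1) = beta_2 = C(m,2) = m(m-1)/2
m=26
26*25/2 = 325


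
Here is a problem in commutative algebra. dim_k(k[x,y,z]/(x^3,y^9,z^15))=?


Basis: x^iy^jz^k, i<3,j<9,k<15
3*9*15=405


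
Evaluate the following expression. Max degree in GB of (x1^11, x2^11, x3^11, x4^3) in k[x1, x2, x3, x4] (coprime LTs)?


Pure powers, coprime LTs => already GB.
Degrees: 11, 11, 11, 3
Max=11


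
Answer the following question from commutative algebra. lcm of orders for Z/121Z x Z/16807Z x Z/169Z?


Exponent = lcm of the cyclic orders; pairwise coprime => product.
11^2*7^5*13^2=121*16807*169=343686343


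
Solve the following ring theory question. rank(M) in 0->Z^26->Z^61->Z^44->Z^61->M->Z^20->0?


Alt sum=0:
(-1)^0*26 + (-1)^1*61 + (-1)^2*44 + (-1)^3*61 + (-1)^4*? + (-1)^5*20=0
rank(M)=72


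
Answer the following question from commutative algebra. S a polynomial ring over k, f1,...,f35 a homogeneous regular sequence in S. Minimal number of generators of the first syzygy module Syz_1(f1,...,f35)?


Regular sequence => Koszul complex is the minimal free resolution.
Syz_1 minimally generated by Koszul relations f_i*e_j - f_j*e_i (i<j): mu(Syz_1) = beta_2 = C(m,2) = m(m-1)/2
m=35
35*34/2 = 595


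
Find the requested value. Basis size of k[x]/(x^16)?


Basis: 1,x,...,x^15
dim=16


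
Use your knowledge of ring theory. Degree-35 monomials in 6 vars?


C(d+n-1,n-1)=C(40,5)=658008


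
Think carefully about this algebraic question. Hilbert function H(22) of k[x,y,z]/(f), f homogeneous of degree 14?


C(24,2)-C(10,2)=276-45=231


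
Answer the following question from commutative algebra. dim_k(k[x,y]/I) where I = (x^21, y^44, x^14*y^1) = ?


k[x,y]/I, I = (x^21, y^44, x^14*y^1)
Rect: 21x44=924. Corner: (21-14)x(44-1)=301.
dim = 924-301 = 623


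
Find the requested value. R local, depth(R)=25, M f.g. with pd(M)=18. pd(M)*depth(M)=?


pd+depth=25
depth=25-18=7
pd*depth=18*7=126


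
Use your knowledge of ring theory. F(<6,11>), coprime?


gcd(6,11)=1 => F=ab-a-b=6*11-6-11=66-17=49


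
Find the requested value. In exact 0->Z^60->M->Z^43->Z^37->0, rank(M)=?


Alt sum=0:
(-1)^0*60 + (-1)^1*? + (-1)^2*43 + (-1)^3*37=0
rank(M)=66


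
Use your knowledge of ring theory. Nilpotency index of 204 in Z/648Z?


204^k mod 648:
k=1: 204
k=2: 144
k=3: 216
k=4: 0
First zero at k = 4


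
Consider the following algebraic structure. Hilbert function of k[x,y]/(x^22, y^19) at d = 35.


k[x,y], I = (x^22, y^19), d = 35
Need i < 22 and d-i < 19.
Range: 17 <= i <= 21.
H(35) = 5


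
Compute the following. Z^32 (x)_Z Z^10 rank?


rank(M(x)N) = rank(M)*rank(N)
32*10 = 320


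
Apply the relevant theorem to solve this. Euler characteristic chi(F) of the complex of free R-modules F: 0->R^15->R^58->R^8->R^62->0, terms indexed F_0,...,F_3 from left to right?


chi = sum (-1)^i * rank:
(-1)^0*15=15
(-1)^1*58=-58
(-1)^2*8=8
(-1)^3*62=-62
chi=-97


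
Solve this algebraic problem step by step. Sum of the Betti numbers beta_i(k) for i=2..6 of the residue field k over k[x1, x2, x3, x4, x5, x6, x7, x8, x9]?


Koszul resolution: beta_i(k)=C(n,i), n=9
C(9,2)=36, C(9,3)=84, C(9,4)=126, C(9,5)=126, C(9,6)=84
Sum=456


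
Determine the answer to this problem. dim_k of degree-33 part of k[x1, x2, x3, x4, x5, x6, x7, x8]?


C(d+n-1,n-1)=C(40,7)=18643560


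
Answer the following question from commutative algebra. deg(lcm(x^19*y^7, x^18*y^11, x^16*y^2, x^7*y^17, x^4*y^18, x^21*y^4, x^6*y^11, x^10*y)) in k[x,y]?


lcm = componentwise max:
x: max(19,18,16,7,4,21,6,10)=21
y: max(7,11,2,17,18,4,11,1)=18
Total=21+18=39


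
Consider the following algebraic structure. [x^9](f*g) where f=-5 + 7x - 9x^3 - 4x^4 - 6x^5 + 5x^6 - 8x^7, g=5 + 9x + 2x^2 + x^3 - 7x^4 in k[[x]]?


[x^9] = sum a_i*b_j, i+j=9
  -6*-7=42
  5*1=5
  -8*2=-16
Sum=31


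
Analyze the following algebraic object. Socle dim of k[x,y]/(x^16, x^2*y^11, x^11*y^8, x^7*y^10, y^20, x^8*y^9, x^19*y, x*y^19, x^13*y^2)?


Socle = ann(m) = span of standard monomials u with x*u, y*u in I (staircase corners).
Redundant generators: x^19*y
Minimal generators: x^16, x^13*y^2, x^11*y^8, x^8*y^9, x^7*y^10, x^2*y^11, x*y^19, y^20
Corners: y^19, xy^18, x^6y^10, x^7y^9, x^10y^8, x^12y^7, x^15y
Socle dim=7


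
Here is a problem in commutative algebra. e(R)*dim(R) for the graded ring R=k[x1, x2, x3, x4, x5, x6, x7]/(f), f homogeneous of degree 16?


e(R)=deg(f)=16, dim(R)=7-1=6
e*dim=16*6=96


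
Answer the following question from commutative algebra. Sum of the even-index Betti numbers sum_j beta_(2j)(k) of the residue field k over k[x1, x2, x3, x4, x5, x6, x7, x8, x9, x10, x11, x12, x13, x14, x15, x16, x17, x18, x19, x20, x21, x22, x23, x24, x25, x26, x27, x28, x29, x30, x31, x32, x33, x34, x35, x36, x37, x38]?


Koszul resolution: beta_i(k)=C(n,i), n=38
sum_even C(38,i) = 2^(n-1) = 2^37 = 137438953472


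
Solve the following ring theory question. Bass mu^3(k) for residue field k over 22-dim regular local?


C(n,i)=C(22,3)=1540


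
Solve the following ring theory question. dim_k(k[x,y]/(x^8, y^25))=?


Basis: x^i*y^j, i<8, j<25
8*25=200


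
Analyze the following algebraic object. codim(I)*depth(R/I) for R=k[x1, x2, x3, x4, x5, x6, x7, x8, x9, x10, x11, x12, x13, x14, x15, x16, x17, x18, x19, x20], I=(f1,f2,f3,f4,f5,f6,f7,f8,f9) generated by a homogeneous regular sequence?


codim=9, depth=dim(R/I)=20-9=11
Product=9*11=99


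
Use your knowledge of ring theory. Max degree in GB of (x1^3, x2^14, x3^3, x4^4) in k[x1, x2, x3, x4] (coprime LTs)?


Pure powers, coprime LTs => already GB.
Degrees: 3, 14, 3, 4
Max=14


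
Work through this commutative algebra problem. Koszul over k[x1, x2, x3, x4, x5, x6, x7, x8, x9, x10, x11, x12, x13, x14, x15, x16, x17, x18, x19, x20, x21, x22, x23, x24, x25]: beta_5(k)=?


C(n,i)=C(25,5)=53130


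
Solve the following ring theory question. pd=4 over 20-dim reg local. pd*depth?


pd+depth=20
depth=20-4=16
pd*depth=4*16=64


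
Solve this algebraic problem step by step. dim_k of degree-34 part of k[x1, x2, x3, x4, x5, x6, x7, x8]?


C(d+n-1,n-1)=C(41,7)=22481940


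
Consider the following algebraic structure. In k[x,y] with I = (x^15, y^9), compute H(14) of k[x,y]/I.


k[x,y], I = (x^15, y^9), d = 14
Need i < 15 and d-i < 9.
Range: 6 <= i <= 14.
H(14) = 9


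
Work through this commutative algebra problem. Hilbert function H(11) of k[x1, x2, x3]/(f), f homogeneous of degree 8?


C(13,2)-C(5,2)=78-10=68


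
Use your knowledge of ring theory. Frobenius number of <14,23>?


gcd(14,23)=1 => F=ab-a-b=14*23-14-23=322-37=285


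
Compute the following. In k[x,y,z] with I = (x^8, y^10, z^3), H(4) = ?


Need i<8, j<10, k<3 with i+j+k=4.
For each i, j ranges over max(0,4-i-2)..min(9,4-i):
  i=0: j in [2,4] -> 3
  i=1: j in [1,3] -> 3
  i=2: j in [0,2] -> 3
  i=3: j in [0,1] -> 2
  i=4: j in [0,0] -> 1
H(4) = 3+3+3+2+1 = 12


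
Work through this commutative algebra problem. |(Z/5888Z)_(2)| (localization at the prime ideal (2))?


2-primary part: 5888=2^8*23
Size=2^8=256


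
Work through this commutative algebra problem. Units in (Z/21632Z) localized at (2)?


Local ring = Z/128Z.
phi(128) = 2^6*(2-1) = 64


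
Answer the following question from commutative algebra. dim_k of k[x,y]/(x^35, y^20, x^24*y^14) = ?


k[x,y]/I, I = (x^35, y^20, x^24*y^14)
Rect: 35x20=700. Corner: (35-24)x(20-14)=66.
dim = 700-66 = 634
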